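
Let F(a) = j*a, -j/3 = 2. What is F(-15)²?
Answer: 8100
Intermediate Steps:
j = -6 (j = -3*2 = -6)
F(a) = -6*a
F(-15)² = (-6*(-15))² = 90² = 8100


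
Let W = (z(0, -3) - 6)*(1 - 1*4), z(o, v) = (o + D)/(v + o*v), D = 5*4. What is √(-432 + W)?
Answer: I*√394 ≈ 19.849*I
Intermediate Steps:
D = 20
z(o, v) = (20 + o)/(v + o*v) (z(o, v) = (o + 20)/(v + o*v) = (20 + o)/(v + o*v))
W = 38 (W = ((20 + 0)/((-3)*(1 + 0)) - 6)*(1 - 1*4) = (-⅓*20/1 - 6)*(1 - 4) = (-⅓*1*20 - 6)*(-3) = (-20/3 - 6)*(-3) = -38/3*(-3) = 38)
√(-432 + W) = √(-432 + 38) = √(-394) = I*√394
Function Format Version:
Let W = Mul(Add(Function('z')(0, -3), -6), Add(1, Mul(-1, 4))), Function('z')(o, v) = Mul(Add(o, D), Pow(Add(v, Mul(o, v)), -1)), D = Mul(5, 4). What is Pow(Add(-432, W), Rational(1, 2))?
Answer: Mul(I, Pow(394, Rational(1, 2))) ≈ Mul(19.849, I)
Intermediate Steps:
D = 20
Function('z')(o, v) = Mul(Pow(Add(v, Mul(o, v)), -1), Add(20, o)) (Function('z')(o, v) = Mul(Add(o, 20), Pow(Add(v, Mul(o, v)), -1)) = Mul(Add(20, o), Pow(Add(v, Mul(o, v)), -1)) = Mul(Pow(Add(v, Mul(o, v)), -1), Add(20, o)))
W = 38 (W = Mul(Add(Mul(Pow(-3, -1), Pow(Add(1, 0), -1), Add(20, 0)), -6), Add(1, Mul(-1, 4))) = Mul(Add(Mul(Rational(-1, 3), Pow(1, -1), 20), -6), Add(1, -4)) = Mul(Add(Mul(Rational(-1, 3), 1, 20), -6), -3) = Mul(Add(Rational(-20, 3), -6), -3) = Mul(Rational(-38, 3), -3) = 38)
Pow(Add(-432, W), Rational(1, 2)) = Pow(Add(-432, 38), Rational(1, 2)) = Pow(-394, Rational(1, 2)) = Mul(I, Pow(394, Rational(1, 2)))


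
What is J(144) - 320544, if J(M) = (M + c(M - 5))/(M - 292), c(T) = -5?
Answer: -47440651/148 ≈ -3.2055e+5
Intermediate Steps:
J(M) = (-5 + M)/(-292 + M) (J(M) = (M - 5)/(M - 292) = (-5 + M)/(-292 + M))
J(144) - 320544 = (-5 + 144)/(-292 + 144) - 320544 = 139/(-148) - 320544 = -1/148*139 - 320544 = -139/148 - 320544 = -47440651/148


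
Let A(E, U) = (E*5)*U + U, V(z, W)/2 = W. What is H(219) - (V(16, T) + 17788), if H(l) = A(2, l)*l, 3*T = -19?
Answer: 1529387/3 ≈ 5.0980e+5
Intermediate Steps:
T = -19/3 (T = (⅓)*(-19) = -19/3 ≈ -6.3333)
V(z, W) = 2*W
A(E, U) = U + 5*E*U (A(E, U) = (5*E)*U + U = 5*E*U + U = U + 5*E*U)
H(l) = 11*l² (H(l) = (l*(1 + 5*2))*l = (l*(1 + 10))*l = (l*11)*l = (11*l)*l = 11*l²)
H(219) - (V(16, T) + 17788) = 11*219² - (2*(-19/3) + 17788) = 11*47961 - (-38/3 + 17788) = 527571 - 1*53326/3 = 527571 - 53326/3 = 1529387/3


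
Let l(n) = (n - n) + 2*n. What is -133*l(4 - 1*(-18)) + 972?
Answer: -4880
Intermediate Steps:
l(n) = 2*n (l(n) = 0 + 2*n = 2*n)
-133*l(4 - 1*(-18)) + 972 = -266*(4 - 1*(-18)) + 972 = -266*(4 + 18) + 972 = -266*22 + 972 = -133*44 + 972 = -5852 + 972 = -4880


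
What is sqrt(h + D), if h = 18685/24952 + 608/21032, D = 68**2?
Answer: 3*sqrt(552815563810576902)/32799404 ≈ 68.006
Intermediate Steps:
D = 4624
h = 51019217/65598808 (h = 18685*(1/24952) + 608*(1/21032) = 18685/24952 + 76/2629 = 51019217/65598808 ≈ 0.77775)
sqrt(h + D) = sqrt(51019217/65598808 + 4624) = sqrt(303379907409/65598808) = 3*sqrt(552815563810576902)/32799404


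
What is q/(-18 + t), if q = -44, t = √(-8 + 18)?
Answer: 396/157 + 22*√10/157 ≈ 2.9654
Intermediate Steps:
t = √10 ≈ 3.1623
q/(-18 + t) = -44/(-18 + √10)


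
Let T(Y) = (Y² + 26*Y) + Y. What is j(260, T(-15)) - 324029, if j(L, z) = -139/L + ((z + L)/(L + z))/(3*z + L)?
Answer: -1179467519/3640 ≈ -3.2403e+5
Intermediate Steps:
T(Y) = Y² + 27*Y
j(L, z) = 1/(L + 3*z) - 139/L (j(L, z) = -139/L + ((L + z)/(L + z))/(L + 3*z) = -139/L + 1/(L + 3*z) = 1/(L + 3*z) - 139/L)
j(260, T(-15)) - 324029 = 3*(-(-2085)*(27 - 15) - 46*260)/(260*(260 + 3*(-15*(27 - 15)))) - 324029 = 3*(1/260)*(-(-2085)*12 - 11960)/(260 + 3*(-15*12)) - 324029 = 3*(1/260)*(-139*(-180) - 11960)/(260 + 3*(-180)) - 324029 = 3*(1/260)*(25020 - 11960)/(260 - 540) - 324029 = 3*(1/260)*13060/(-280) - 324029 = 3*(1/260)*(-1/280)*13060 - 324029 = -1959/3640 - 324029 = -1179467519/3640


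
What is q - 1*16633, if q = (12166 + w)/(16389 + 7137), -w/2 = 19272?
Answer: -195667168/11763 ≈ -16634.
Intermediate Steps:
w = -38544 (w = -2*19272 = -38544)
q = -13189/11763 (q = (12166 - 38544)/(16389 + 7137) = -26378/23526 = -26378*1/23526 = -13189/11763 ≈ -1.1212)
q - 1*16633 = -13189/11763 - 1*16633 = -13189/11763 - 16633 = -195667168/11763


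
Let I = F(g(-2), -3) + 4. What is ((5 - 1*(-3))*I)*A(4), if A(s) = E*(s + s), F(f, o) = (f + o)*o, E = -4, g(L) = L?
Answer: -4864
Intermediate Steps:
F(f, o) = o*(f + o)
A(s) = -8*s (A(s) = -4*(s + s) = -8*s)
I = 19 (I = -3*(-2 - 3) + 4 = -3*(-5) + 4 = 15 + 4 = 19)
((5 - 1*(-3))*I)*A(4) = ((5 - 1*(-3))*19)*(-8*4) = ((5 + 3)*19)*(-32) = (8*19)*(-32) = 152*(-32) = -4864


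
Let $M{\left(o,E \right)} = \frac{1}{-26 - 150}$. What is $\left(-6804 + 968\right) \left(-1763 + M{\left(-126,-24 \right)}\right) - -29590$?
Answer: $\frac{454013611}{44} \approx 1.0318 \cdot 10^{7}$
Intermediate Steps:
$M{\left(o,E \right)} = - \frac{1}{176}$ ($M{\left(o,E \right)} = \frac{1}{-176} = - \frac{1}{176}$)
$\left(-6804 + 968\right) \left(-1763 + M{\left(-126,-24 \right)}\right) - -29590 = \left(-6804 + 968\right) \left(-1763 - \frac{1}{176}\right) - -29590 = \left(-5836\right) \left(- \frac{310289}{176}\right) + 29590 = \frac{452711651}{44} + 29590 = \frac{454013611}{44}$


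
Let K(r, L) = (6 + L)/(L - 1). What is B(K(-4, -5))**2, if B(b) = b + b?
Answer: 1/9 ≈ 0.11111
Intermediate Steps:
K(r, L) = (6 + L)/(-1 + L)
B(b) = 2*b
B(K(-4, -5))**2 = (2*((6 - 5)/(-1 - 5)))**2 = (2*(1/(-6)))**2 = (2*(-1/6*1))**2 = (2*(-1/6))**2 = (-1/3)**2 = 1/9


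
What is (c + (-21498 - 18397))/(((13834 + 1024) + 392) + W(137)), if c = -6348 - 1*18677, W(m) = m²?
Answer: -64920/34019 ≈ -1.9083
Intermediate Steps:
c = -25025 (c = -6348 - 18677 = -25025)
(c + (-21498 - 18397))/(((13834 + 1024) + 392) + W(137)) = (-25025 + (-21498 - 18397))/(((13834 + 1024) + 392) + 137²) = (-25025 - 39895)/((14858 + 392) + 18769) = -64920/(15250 + 18769) = -64920/34019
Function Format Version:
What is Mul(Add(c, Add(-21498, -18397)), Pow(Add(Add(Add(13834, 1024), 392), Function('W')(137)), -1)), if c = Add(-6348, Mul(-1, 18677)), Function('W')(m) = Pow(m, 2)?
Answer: Rational(-64920, 34019) ≈ -1.9083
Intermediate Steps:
c = -25025 (c = Add(-6348, -18677) = -25025)
Mul(Add(c, Add(-21498, -18397)), Pow(Add(Add(Add(13834, 1024), 392), Function('W')(137)), -1)) = Mul(Add(-25025, Add(-21498, -18397)), Pow(Add(Add(Add(13834, 1024), 392), Pow(137, 2)), -1)) = Mul(Add(-25025, -39895), Pow(Add(Add(14858, 392), 18769), -1)) = Mul(-64920, Pow(Add(15250, 18769), -1)) = Mul(-64920, Pow(34019, -1)) = Mul(-64920, Rational(1, 34019)) = Rational(-64920, 34019)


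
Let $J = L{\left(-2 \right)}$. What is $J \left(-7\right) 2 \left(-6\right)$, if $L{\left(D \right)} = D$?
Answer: $-168$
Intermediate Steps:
$J = -2$
$J \left(-7\right) 2 \left(-6\right) = \left(-2\right) \left(-7\right) 2 \left(-6\right) = 14 \left(-12\right) = -168$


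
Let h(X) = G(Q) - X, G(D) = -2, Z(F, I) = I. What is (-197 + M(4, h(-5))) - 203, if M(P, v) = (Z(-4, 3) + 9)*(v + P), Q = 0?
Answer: -316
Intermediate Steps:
h(X) = -2 - X
M(P, v) = 12*P + 12*v (M(P, v) = (3 + 9)*(v + P) = 12*(P + v) = 12*P + 12*v)
(-197 + M(4, h(-5))) - 203 = (-197 + (12*4 + 12*(-2 - 1*(-5)))) - 203 = (-197 + (48 + 12*(-2 + 5))) - 203 = (-197 + (48 + 12*3)) - 203 = (-197 + (48 + 36)) - 203 = (-197 + 84) - 203 = -113 - 203 = -316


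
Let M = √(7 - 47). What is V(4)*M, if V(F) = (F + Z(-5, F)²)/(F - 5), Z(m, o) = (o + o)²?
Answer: -8200*I*√10 ≈ -25931.0*I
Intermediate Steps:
Z(m, o) = 4*o² (Z(m, o) = (2*o)² = 4*o²)
V(F) = (F + 16*F⁴)/(-5 + F) (V(F) = (F + (4*F²)²)/(F - 5) = (F + 16*F⁴)/(-5 + F))
M = 2*I*√10 (M = √(-40) = 2*I*√10 ≈ 6.3246*I)
V(4)*M = ((4 + 16*4⁴)/(-5 + 4))*(2*I*√10) = ((4 + 16*256)/(-1))*(2*I*√10) = (-(4 + 4096))*(2*I*√10) = (-1*4100)*(2*I*√10) = -8200*I*√10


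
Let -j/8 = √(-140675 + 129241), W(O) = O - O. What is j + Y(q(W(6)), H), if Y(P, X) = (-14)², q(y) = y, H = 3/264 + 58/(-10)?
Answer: 196 - 8*I*√11434 ≈ 196.0 - 855.44*I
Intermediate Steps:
W(O) = 0
H = -2547/440 (H = 3*(1/264) + 58*(-⅒) = 1/88 - 29/5 = -2547/440 ≈ -5.7886)
j = -8*I*√11434 (j = -8*√(-140675 + 129241) = -8*I*√11434 ≈ -855.44*I)
Y(P, X) = 196
j + Y(q(W(6)), H) = -8*I*√11434 + 196 = 196 - 8*I*√11434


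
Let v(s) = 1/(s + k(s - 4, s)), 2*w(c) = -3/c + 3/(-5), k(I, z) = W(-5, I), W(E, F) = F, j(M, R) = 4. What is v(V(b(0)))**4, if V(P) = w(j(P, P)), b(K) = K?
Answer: 160000/131079601 ≈ 0.0012206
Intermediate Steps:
k(I, z) = I
w(c) = -3/10 - 3/(2*c) (w(c) = (-3/c + 3/(-5))/2 = (-3/c + 3*(-1/5))/2 = (-3/c - 3/5)/2 = (-3/5 - 3/c)/2 = -3/10 - 3/(2*c))
V(P) = -27/40 (V(P) = (3/10)*(-5 - 1*4)/4 = (3/10)*(1/4)*(-5 - 4) = (3/10)*(1/4)*(-9) = -27/40)
v(s) = 1/(-4 + 2*s) (v(s) = 1/(s + (s - 4)) = 1/(s + (-4 + s)) = 1/(-4 + 2*s))
v(V(b(0)))**4 = (1/(2*(-2 - 27/40)))**4 = (1/(2*(-107/40)))**4 = ((1/2)*(-40/107))**4 = (-20/107)**4 = 160000/131079601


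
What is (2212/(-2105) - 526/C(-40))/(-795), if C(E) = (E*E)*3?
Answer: 1172483/803268000 ≈ 0.0014596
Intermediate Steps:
C(E) = 3*E**2 (C(E) = E**2*3 = 3*E**2)
(2212/(-2105) - 526/C(-40))/(-795) = (2212/(-2105) - 526/(3*(-40)**2))/(-795) = (2212*(-1/2105) - 526/(3*1600))*(-1/795) = (-2212/2105 - 526/4800)*(-1/795) = (-2212/2105 - 526*1/4800)*(-1/795) = (-2212/2105 - 263/2400)*(-1/795) = -1172483/1010400*(-1/795) = 1172483/803268000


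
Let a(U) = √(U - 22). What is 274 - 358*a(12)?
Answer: 274 - 358*I*√10 ≈ 274.0 - 1132.1*I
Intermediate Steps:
a(U) = √(-22 + U)
274 - 358*a(12) = 274 - 358*√(-22 + 12) = 274 - 358*I*√10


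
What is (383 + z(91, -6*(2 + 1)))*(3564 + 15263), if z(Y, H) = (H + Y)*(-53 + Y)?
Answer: 59436839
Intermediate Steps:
z(Y, H) = (-53 + Y)*(H + Y)
(383 + z(91, -6*(2 + 1)))*(3564 + 15263) = (383 + (91² - (-318)*(2 + 1) - 53*91 - 6*(2 + 1)*91))*(3564 + 15263) = (383 + (8281 - (-318)*3 - 4823 - 6*3*91))*18827 = (383 + (8281 - 53*(-18) - 4823 - 18*91))*18827 = (383 + (8281 + 954 - 4823 - 1638))*18827 = (383 + 2774)*18827 = 3157*18827 = 59436839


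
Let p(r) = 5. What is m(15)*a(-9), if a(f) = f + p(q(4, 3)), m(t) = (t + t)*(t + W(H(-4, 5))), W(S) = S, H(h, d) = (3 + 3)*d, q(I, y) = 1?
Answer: -5400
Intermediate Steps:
H(h, d) = 6*d
m(t) = 2*t*(30 + t) (m(t) = (t + t)*(t + 6*5) = (2*t)*(t + 30) = (2*t)*(30 + t) = 2*t*(30 + t))
a(f) = 5 + f (a(f) = f + 5 = 5 + f)
m(15)*a(-9) = (2*15*(30 + 15))*(5 - 9) = (2*15*45)*(-4) = 1350*(-4) = -5400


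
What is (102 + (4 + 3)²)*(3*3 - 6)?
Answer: 453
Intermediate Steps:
(102 + (4 + 3)²)*(3*3 - 6) = (102 + 7²)*(9 - 6) = (102 + 49)*3 = 151*3 = 453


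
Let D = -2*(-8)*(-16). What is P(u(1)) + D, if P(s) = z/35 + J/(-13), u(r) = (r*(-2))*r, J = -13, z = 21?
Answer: -1272/5 ≈ -254.40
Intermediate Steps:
D = -256 (D = 16*(-16) = -256)
u(r) = -2*r² (u(r) = (-2*r)*r = -2*r²)
P(s) = 8/5 (P(s) = 21/35 - 13/(-13) = 21*(1/35) - 13*(-1/13) = ⅗ + 1 = 8/5)
P(u(1)) + D = 8/5 - 256 = -1272/5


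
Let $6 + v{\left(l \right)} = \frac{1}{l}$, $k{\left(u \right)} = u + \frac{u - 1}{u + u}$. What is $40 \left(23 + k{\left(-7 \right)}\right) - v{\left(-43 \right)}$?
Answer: $\frac{201333}{301} \approx 668.88$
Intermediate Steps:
$k{\left(u \right)} = u + \frac{-1 + u}{2 u}$
$v{\left(l \right)} = -6 + \frac{1}{l}$
$40 \left(23 + k{\left(-7 \right)}\right) - v{\left(-43 \right)} = 40 \left(23 - \left(\frac{13}{2} - \frac{1}{14}\right)\right) - \left(-6 + \frac{1}{-43}\right) = 40 \left(23 - \frac{45}{7}\right) - \left(-6 - \frac{1}{43}\right) = 40 \left(23 + \left(\frac{1}{2} - 7 + \frac{1}{14}\right)\right) - - \frac{259}{43} = 40 \left(23 - \frac{45}{7}\right) + \frac{259}{43} = 40 \cdot \frac{116}{7} + \frac{259}{43} = \frac{4640}{7} + \frac{259}{43} = \frac{201333}{301}$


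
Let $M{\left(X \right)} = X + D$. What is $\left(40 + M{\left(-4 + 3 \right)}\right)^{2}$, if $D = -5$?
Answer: $1156$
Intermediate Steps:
$M{\left(X \right)} = -5 + X$ ($M{\left(X \right)} = X - 5 = -5 + X$)
$\left(40 + M{\left(-4 + 3 \right)}\right)^{2} = \left(40 + \left(-5 + \left(-4 + 3\right)\right)\right)^{2} = \left(40 - 6\right)^{2} = 34^{2} = 1156$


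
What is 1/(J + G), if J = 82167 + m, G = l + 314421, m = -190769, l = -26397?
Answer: 1/179422 ≈ 5.5734e-6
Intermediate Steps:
G = 288024 (G = -26397 + 314421 = 288024)
J = -108602 (J = 82167 - 190769 = -108602)
1/(J + G) = 1/(-108602 + 288024) = 1/179422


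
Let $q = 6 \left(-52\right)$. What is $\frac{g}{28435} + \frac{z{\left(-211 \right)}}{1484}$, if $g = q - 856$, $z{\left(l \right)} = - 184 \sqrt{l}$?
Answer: $- \frac{1168}{28435} - \frac{46 i \sqrt{211}}{371} \approx -0.041076 - 1.801 i$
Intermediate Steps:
$q = -312$
$g = -1168$ ($g = -312 - 856 = -1168$)
$\frac{g}{28435} + \frac{z{\left(-211 \right)}}{1484} = - \frac{1168}{28435} + \frac{\left(-184\right) \sqrt{-211}}{1484} = \left(-1168\right) \frac{1}{28435} + - 184 i \sqrt{211} \cdot \frac{1}{1484} = - \frac{1168}{28435} + - 184 i \sqrt{211} \cdot \frac{1}{1484} = - \frac{1168}{28435} - \frac{46 i \sqrt{211}}{371}$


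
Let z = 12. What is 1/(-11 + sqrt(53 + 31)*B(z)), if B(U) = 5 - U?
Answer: 11/3995 - 14*sqrt(21)/3995 ≈ -0.013306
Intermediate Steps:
1/(-11 + sqrt(53 + 31)*B(z)) = 1/(-11 + sqrt(53 + 31)*(5 - 1*12)) = 1/(-11 + sqrt(84)*(5 - 12)) = 1/(-11 + (2*sqrt(21))*(-7)) = 1/(-11 - 14*sqrt(21))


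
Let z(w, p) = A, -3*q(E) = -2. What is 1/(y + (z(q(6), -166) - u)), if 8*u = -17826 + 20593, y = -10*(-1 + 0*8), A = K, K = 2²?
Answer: -8/2655 ≈ -0.0030132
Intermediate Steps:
K = 4
A = 4
q(E) = ⅔ (q(E) = -⅓*(-2) = ⅔)
z(w, p) = 4
y = 10 (y = -10*(-1 + 0) = -10*(-1) = 10)
u = 2767/8 (u = (-17826 + 20593)/8 = (⅛)*2767 = 2767/8 ≈ 345.88)
1/(y + (z(q(6), -166) - u)) = 1/(10 + (4 - 1*2767/8)) = 1/(10 + (4 - 2767/8)) = 1/(10 - 2735/8) = 1/(-2655/8) = -8/2655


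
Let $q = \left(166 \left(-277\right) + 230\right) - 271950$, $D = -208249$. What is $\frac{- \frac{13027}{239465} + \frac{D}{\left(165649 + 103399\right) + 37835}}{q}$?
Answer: $\frac{26933055813}{11673600604703345} \approx 2.3072 \cdot 10^{-6}$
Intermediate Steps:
$q = -317702$ ($q = \left(-45982 + 230\right) - 271950 = -45752 - 271950 = -317702$)
$\frac{- \frac{13027}{239465} + \frac{D}{\left(165649 + 103399\right) + 37835}}{q} = \frac{- \frac{13027}{239465} - \frac{208249}{\left(165649 + 103399\right) + 37835}}{-317702} = \left(\left(-13027\right) \frac{1}{239465} - \frac{208249}{269048 + 37835}\right) \left(- \frac{1}{317702}\right) = \left(- \frac{13027}{239465} - \frac{208249}{306883}\right) \left(- \frac{1}{317702}\right) = \left(- \frac{53866111626}{73487737595}\right) \left(- \frac{1}{317702}\right) = \frac{26933055813}{11673600604703345}$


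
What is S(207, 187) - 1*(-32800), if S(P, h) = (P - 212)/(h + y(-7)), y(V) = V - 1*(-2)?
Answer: 5969595/182 ≈ 32800.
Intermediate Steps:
y(V) = 2 + V (y(V) = V + 2 = 2 + V)
S(P, h) = (-212 + P)/(-5 + h) (S(P, h) = (P - 212)/(h + (2 - 7)) = (-212 + P)/(h - 5) = (-212 + P)/(-5 + h))
S(207, 187) - 1*(-32800) = (-212 + 207)/(-5 + 187) - 1*(-32800) = -5/182 + 32800 = 5969595/182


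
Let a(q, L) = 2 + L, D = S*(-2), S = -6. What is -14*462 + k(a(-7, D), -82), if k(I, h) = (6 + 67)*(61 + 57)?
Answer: 2146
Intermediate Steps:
D = 12 (D = -6*(-2) = 12)
k(I, h) = 8614 (k(I, h) = 73*118 = 8614)
-14*462 + k(a(-7, D), -82) = -14*462 + 8614 = -6468 + 8614 = 2146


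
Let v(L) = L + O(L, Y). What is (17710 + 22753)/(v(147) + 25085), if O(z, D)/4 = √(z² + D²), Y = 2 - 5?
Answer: 63810151/39769246 - 121389*√2402/159076984 ≈ 1.5671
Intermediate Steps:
Y = -3
O(z, D) = 4*√(D² + z²) (O(z, D) = 4*√(z² + D²) = 4*√(D² + z²))
v(L) = L + 4*√(9 + L²) (v(L) = L + 4*√((-3)² + L²) = L + 4*√(9 + L²))
(17710 + 22753)/(v(147) + 25085) = (17710 + 22753)/((147 + 4*√(9 + 147²)) + 25085) = 40463/((147 + 4*√(9 + 21609)) + 25085) = 40463/((147 + 4*√21618) + 25085) = 40463/((147 + 4*(3*√2402)) + 25085) = 40463/((147 + 12*√2402) + 25085) = 40463/(25232 + 12*√2402)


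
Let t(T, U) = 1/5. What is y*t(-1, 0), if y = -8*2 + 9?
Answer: -7/5 ≈ -1.4000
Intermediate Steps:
t(T, U) = ⅕
y = -7 (y = -16 + 9 = -7)
y*t(-1, 0) = -7*⅕ = -7/5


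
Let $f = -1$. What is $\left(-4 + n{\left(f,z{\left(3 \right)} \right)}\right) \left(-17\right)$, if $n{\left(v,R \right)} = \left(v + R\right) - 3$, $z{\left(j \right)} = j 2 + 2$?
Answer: $0$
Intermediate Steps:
$z{\left(j \right)} = 2 + 2 j$ ($z{\left(j \right)} = 2 j + 2 = 2 + 2 j$)
$n{\left(v,R \right)} = -3 + R + v$ ($n{\left(v,R \right)} = \left(R + v\right) - 3 = -3 + R + v$)
$\left(-4 + n{\left(f,z{\left(3 \right)} \right)}\right) \left(-17\right) = \left(-4 - -4\right) \left(-17\right) = \left(-4 + 4\right) \left(-17\right) = 0 \left(-17\right) = 0$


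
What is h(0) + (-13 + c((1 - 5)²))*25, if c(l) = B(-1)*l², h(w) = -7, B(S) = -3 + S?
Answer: -25932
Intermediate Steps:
c(l) = -4*l² (c(l) = (-3 - 1)*l² = -4*l²)
h(0) + (-13 + c((1 - 5)²))*25 = -7 + (-13 - 4*(1 - 5)⁴)*25 = -7 + (-13 - 4*((-4)²)²)*25 = -7 + (-13 - 4*16²)*25 = -7 + (-13 - 4*256)*25 = -7 + (-13 - 1024)*25 = -7 - 1037*25 = -7 - 25925 = -25932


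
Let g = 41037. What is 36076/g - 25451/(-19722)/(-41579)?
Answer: 9860678178067/11217067778802 ≈ 0.87908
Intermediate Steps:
36076/g - 25451/(-19722)/(-41579) = 36076/41037 - 25451/(-19722)/(-41579) = 36076*(1/41037) - 25451*(-1/19722)*(-1/41579) = 36076/41037 + (25451/19722)*(-1/41579) = 36076/41037 - 25451/820021038 = 9860678178067/11217067778802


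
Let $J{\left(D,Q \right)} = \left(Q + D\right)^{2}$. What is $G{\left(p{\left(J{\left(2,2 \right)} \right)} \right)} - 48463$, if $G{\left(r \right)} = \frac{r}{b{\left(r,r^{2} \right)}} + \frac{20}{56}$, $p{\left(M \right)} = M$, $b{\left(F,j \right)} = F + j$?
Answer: $- \frac{11534095}{238} \approx -48463.0$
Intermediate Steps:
$J{\left(D,Q \right)} = \left(D + Q\right)^{2}$
$G{\left(r \right)} = \frac{5}{14} + \frac{r}{r + r^{2}}$ ($G{\left(r \right)} = \frac{r}{r + r^{2}} + \frac{20}{56} = \frac{r}{r + r^{2}} + 20 \cdot \frac{1}{56} = \frac{r}{r + r^{2}} + \frac{5}{14} = \frac{5}{14} + \frac{r}{r + r^{2}}$)
$G{\left(p{\left(J{\left(2,2 \right)} \right)} \right)} - 48463 = \frac{19 + 5 \left(2 + 2\right)^{2}}{14 \left(1 + \left(2 + 2\right)^{2}\right)} - 48463 = \frac{19 + 5 \cdot 4^{2}}{14 \left(1 + 4^{2}\right)} - 48463 = \frac{19 + 5 \cdot 16}{14 \left(1 + 16\right)} - 48463 = \frac{19 + 80}{14 \cdot 17} - 48463 = \frac{1}{14} \cdot \frac{1}{17} \cdot 99 - 48463 = \frac{99}{238} - 48463 = - \frac{11534095}{238}$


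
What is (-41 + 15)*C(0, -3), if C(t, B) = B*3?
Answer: 234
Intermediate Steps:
C(t, B) = 3*B
(-41 + 15)*C(0, -3) = (-41 + 15)*(3*(-3)) = -26*(-9) = 234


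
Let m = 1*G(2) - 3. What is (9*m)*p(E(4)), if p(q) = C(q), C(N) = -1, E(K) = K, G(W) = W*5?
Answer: -63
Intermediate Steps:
G(W) = 5*W
p(q) = -1
m = 7 (m = 1*(5*2) - 3 = 1*10 - 3 = 10 - 3 = 7)
(9*m)*p(E(4)) = (9*7)*(-1) = 63*(-1) = -63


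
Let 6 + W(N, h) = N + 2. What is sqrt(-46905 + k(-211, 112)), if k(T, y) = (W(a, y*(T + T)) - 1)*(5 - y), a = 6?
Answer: 2*I*sqrt(11753) ≈ 216.82*I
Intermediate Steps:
W(N, h) = -4 + N (W(N, h) = -6 + (N + 2) = -6 + (2 + N) = -4 + N)
k(T, y) = 5 - y (k(T, y) = ((-4 + 6) - 1)*(5 - y) = (2 - 1)*(5 - y) = 1*(5 - y) = 5 - y)
sqrt(-46905 + k(-211, 112)) = sqrt(-46905 + (5 - 1*112)) = sqrt(-46905 + (5 - 112)) = sqrt(-46905 - 107) = sqrt(-47012) = 2*I*sqrt(11753)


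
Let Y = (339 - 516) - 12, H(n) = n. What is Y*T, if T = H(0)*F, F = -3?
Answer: 0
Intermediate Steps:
T = 0 (T = 0*(-3) = 0)
Y = -189 (Y = -177 - 12 = -189)
Y*T = -189*0 = 0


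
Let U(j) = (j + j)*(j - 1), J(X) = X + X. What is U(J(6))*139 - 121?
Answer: 36575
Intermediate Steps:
J(X) = 2*X
U(j) = 2*j*(-1 + j) (U(j) = (2*j)*(-1 + j) = 2*j*(-1 + j))
U(J(6))*139 - 121 = (2*(2*6)*(-1 + 2*6))*139 - 121 = (2*12*(-1 + 12))*139 - 121 = (2*12*11)*139 - 121 = 264*139 - 121 = 36696 - 121 = 36575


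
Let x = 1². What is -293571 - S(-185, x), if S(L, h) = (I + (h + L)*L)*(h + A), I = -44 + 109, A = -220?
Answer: 7175424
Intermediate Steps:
x = 1
I = 65
S(L, h) = (-220 + h)*(65 + L*(L + h)) (S(L, h) = (65 + (h + L)*L)*(h - 220) = (65 + (L + h)*L)*(-220 + h) = (65 + L*(L + h))*(-220 + h) = (-220 + h)*(65 + L*(L + h)))
-293571 - S(-185, x) = -293571 - (-14300 - 220*(-185)² + 65*1 - 185*1² + 1*(-185)² - 220*(-185)*1) = -293571 - (-14300 - 220*34225 + 65 - 185*1 + 1*34225 + 40700) = -293571 - (-14300 - 7529500 + 65 - 185 + 34225 + 40700) = -293571 - 1*(-7468995) = -293571 + 7468995 = 7175424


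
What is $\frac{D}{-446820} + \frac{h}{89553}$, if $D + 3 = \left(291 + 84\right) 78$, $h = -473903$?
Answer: $- \frac{71456165017}{13338023820} \approx -5.3573$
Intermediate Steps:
$D = 29247$ ($D = -3 + \left(291 + 84\right) 78 = -3 + 375 \cdot 78 = -3 + 29250 = 29247$)
$\frac{D}{-446820} + \frac{h}{89553} = \frac{29247}{-446820} - \frac{473903}{89553} = 29247 \left(- \frac{1}{446820}\right) - \frac{473903}{89553} = - \frac{9749}{148940} - \frac{473903}{89553} = - \frac{71456165017}{13338023820}$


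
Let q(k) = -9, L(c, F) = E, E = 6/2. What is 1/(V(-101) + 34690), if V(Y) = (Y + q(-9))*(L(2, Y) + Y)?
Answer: 1/45470 ≈ 2.1993e-5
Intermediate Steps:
E = 3 (E = 6*(1/2) = 3)
L(c, F) = 3
V(Y) = (-9 + Y)*(3 + Y) (V(Y) = (Y - 9)*(3 + Y) = (-9 + Y)*(3 + Y))
1/(V(-101) + 34690) = 1/((-27 + (-101)**2 - 6*(-101)) + 34690) = 1/((-27 + 10201 + 606) + 34690) = 1/(10780 + 34690) = 1/45470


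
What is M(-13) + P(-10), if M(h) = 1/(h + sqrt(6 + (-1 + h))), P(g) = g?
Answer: -1783/177 - 2*I*sqrt(2)/177 ≈ -10.073 - 0.01598*I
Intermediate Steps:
M(h) = 1/(h + sqrt(5 + h))
M(-13) + P(-10) = 1/(-13 + sqrt(5 - 13)) - 10 = 1/(-13 + sqrt(-8)) - 10 = 1/(-13 + 2*I*sqrt(2)) - 10 = -10 + 1/(-13 + 2*I*sqrt(2))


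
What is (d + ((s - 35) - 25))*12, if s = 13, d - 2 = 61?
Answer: 192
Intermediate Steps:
d = 63 (d = 2 + 61 = 63)
(d + ((s - 35) - 25))*12 = (63 + ((13 - 35) - 25))*12 = (63 + (-22 - 25))*12 = (63 - 47)*12 = 16*12 = 192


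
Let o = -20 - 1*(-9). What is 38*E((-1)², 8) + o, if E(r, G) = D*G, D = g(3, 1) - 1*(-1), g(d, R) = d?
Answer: 1205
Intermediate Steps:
D = 4 (D = 3 - 1*(-1) = 3 + 1 = 4)
o = -11 (o = -20 + 9 = -11)
E(r, G) = 4*G
38*E((-1)², 8) + o = 38*(4*8) - 11 = 38*32 - 11 = 1216 - 11 = 1205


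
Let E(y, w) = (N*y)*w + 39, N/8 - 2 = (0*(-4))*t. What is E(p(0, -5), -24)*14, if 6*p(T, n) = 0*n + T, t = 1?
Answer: 546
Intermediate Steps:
N = 16 (N = 16 + 8*((0*(-4))*1) = 16 + 8*(0*1) = 16 + 8*0 = 16 + 0 = 16)
p(T, n) = T/6 (p(T, n) = (0*n + T)/6 = (0 + T)/6 = T/6)
E(y, w) = 39 + 16*w*y (E(y, w) = (16*y)*w + 39 = 16*w*y + 39 = 39 + 16*w*y)
E(p(0, -5), -24)*14 = (39 + 16*(-24)*((1/6)*0))*14 = (39 + 16*(-24)*0)*14 = (39 + 0)*14 = 39*14 = 546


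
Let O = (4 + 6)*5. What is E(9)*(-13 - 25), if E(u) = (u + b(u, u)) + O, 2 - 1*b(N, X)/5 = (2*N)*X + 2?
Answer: 28538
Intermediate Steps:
O = 50 (O = 10*5 = 50)
b(N, X) = -10*N*X (b(N, X) = 10 - 5*((2*N)*X + 2) = 10 - 5*(2*N*X + 2) = 10 - 5*(2 + 2*N*X) = 10 + (-10 - 10*N*X) = -10*N*X)
E(u) = 50 + u - 10*u**2 (E(u) = (u - 10*u*u) + 50 = (u - 10*u**2) + 50 = 50 + u - 10*u**2)
E(9)*(-13 - 25) = (50 + 9 - 10*9**2)*(-13 - 25) = (50 + 9 - 10*81)*(-38) = (50 + 9 - 810)*(-38) = -751*(-38) = 28538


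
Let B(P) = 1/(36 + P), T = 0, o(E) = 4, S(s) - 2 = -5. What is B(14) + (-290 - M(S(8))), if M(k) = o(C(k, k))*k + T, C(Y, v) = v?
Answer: -13899/50 ≈ -277.98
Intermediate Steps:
S(s) = -3 (S(s) = 2 - 5 = -3)
M(k) = 4*k (M(k) = 4*k + 0 = 4*k)
B(14) + (-290 - M(S(8))) = 1/(36 + 14) + (-290 - 4*(-3)) = 1/50 + (-290 - 1*(-12)) = 1/50 + (-290 + 12) = 1/50 - 278 = -13899/50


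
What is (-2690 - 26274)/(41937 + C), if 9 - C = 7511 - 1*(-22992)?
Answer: -28964/11443 ≈ -2.5312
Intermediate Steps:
C = -30494 (C = 9 - (7511 - 1*(-22992)) = 9 - (7511 + 22992) = 9 - 1*30503 = 9 - 30503 = -30494)
(-2690 - 26274)/(41937 + C) = (-2690 - 26274)/(41937 - 30494) = -28964/11443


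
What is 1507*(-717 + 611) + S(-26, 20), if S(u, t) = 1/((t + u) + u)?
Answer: -5111745/32 ≈ -1.5974e+5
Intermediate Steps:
S(u, t) = 1/(t + 2*u)
1507*(-717 + 611) + S(-26, 20) = 1507*(-717 + 611) + 1/(20 + 2*(-26)) = 1507*(-106) + 1/(20 - 52) = -159742 + 1/(-32) = -159742 - 1/32 = -5111745/32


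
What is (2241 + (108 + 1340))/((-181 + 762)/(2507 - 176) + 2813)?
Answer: 1228437/936812 ≈ 1.3113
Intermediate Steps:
(2241 + (108 + 1340))/((-181 + 762)/(2507 - 176) + 2813) = (2241 + 1448)/(581/2331 + 2813) = 3689/(581*(1/2331) + 2813) = 3689/(83/333 + 2813) = 3689/(936812/333) = 3689*(333/936812) = 1228437/936812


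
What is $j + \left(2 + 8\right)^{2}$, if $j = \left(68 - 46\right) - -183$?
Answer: $305$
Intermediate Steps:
$j = 205$ ($j = \left(68 - 46\right) + 183 = 22 + 183 = 205$)
$j + \left(2 + 8\right)^{2} = 205 + \left(2 + 8\right)^{2} = 205 + 10^{2} = 205 + 100 = 305$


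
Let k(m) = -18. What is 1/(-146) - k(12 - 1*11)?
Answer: 2627/146 ≈ 17.993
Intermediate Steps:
1/(-146) - k(12 - 1*11) = 1/(-146) - 1*(-18) = -1/146 + 18 = 2627/146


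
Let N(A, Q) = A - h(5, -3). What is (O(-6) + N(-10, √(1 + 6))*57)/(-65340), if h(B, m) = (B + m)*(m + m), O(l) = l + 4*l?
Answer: -7/5445 ≈ -0.0012856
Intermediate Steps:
O(l) = 5*l
h(B, m) = 2*m*(B + m) (h(B, m) = (B + m)*(2*m) = 2*m*(B + m))
N(A, Q) = 12 + A (N(A, Q) = A - 2*(-3)*(5 - 3) = A - 2*(-3)*2 = A - 1*(-12) = A + 12 = 12 + A)
(O(-6) + N(-10, √(1 + 6))*57)/(-65340) = (5*(-6) + (12 - 10)*57)/(-65340) = (-30 + 2*57)*(-1/65340) = (-30 + 114)*(-1/65340) = 84*(-1/65340) = -7/5445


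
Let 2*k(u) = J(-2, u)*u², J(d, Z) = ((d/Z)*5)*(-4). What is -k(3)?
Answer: -60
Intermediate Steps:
J(d, Z) = -20*d/Z (J(d, Z) = (5*d/Z)*(-4) = -20*d/Z)
k(u) = 20*u (k(u) = ((-20*(-2)/u)*u²)/2 = ((40/u)*u²)/2 = (40*u)/2 = 20*u)
-k(3) = -20*3 = -1*60 = -60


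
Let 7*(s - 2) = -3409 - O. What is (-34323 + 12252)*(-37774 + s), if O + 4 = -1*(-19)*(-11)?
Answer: 843742800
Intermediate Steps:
O = -213 (O = -4 - 1*(-19)*(-11) = -4 + 19*(-11) = -4 - 209 = -213)
s = -3182/7 (s = 2 + (-3409 - 1*(-213))/7 = 2 + (-3409 + 213)/7 = 2 + (1/7)*(-3196) = 2 - 3196/7 = -3182/7 ≈ -454.57)
(-34323 + 12252)*(-37774 + s) = (-34323 + 12252)*(-37774 - 3182/7) = -22071*(-267600/7) = 843742800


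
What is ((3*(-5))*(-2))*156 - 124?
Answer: 4556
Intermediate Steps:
((3*(-5))*(-2))*156 - 124 = -15*(-2)*156 - 124 = 30*156 - 124 = 4680 - 124 = 4556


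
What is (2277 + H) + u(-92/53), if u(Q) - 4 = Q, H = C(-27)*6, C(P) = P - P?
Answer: 120801/53 ≈ 2279.3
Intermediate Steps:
C(P) = 0
H = 0 (H = 0*6 = 0)
u(Q) = 4 + Q
(2277 + H) + u(-92/53) = (2277 + 0) + (4 - 92/53) = 2277 + (4 - 92*1/53) = 2277 + (4 - 92/53) = 2277 + 120/53 = 120801/53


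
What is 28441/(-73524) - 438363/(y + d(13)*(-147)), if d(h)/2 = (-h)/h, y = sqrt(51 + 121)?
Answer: -296191643461/198202323 + 438363*sqrt(43)/43132 ≈ -1427.7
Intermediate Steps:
y = 2*sqrt(43) (y = sqrt(172) = 2*sqrt(43) ≈ 13.115)
d(h) = -2 (d(h) = 2*((-h)/h) = 2*(-1) = -2)
28441/(-73524) - 438363/(y + d(13)*(-147)) = 28441/(-73524) - 438363/(2*sqrt(43) - 2*(-147)) = 28441*(-1/73524) - 438363/(2*sqrt(43) + 294) = -28441/73524 - 438363/(294 + 2*sqrt(43))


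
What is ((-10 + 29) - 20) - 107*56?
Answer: -5993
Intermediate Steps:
((-10 + 29) - 20) - 107*56 = (19 - 20) - 5992 = -1 - 5992 = -5993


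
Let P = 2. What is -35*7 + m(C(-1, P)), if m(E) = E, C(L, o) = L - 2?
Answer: -248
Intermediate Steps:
C(L, o) = -2 + L
-35*7 + m(C(-1, P)) = -35*7 + (-2 - 1) = -245 - 3 = -248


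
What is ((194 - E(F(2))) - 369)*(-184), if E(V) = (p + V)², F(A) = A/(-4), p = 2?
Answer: 32614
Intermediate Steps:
F(A) = -A/4 (F(A) = A*(-¼) = -A/4)
E(V) = (2 + V)²
((194 - E(F(2))) - 369)*(-184) = ((194 - (2 - ¼*2)²) - 369)*(-184) = ((194 - (2 - ½)²) - 369)*(-184) = ((194 - (3/2)²) - 369)*(-184) = ((194 - 1*9/4) - 369)*(-184) = ((194 - 9/4) - 369)*(-184) = (767/4 - 369)*(-184) = -709/4*(-184) = 32614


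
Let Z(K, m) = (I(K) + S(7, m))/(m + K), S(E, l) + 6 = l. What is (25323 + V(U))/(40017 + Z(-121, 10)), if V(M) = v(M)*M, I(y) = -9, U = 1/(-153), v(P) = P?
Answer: 5483271499/8665020819 ≈ 0.63280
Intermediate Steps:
S(E, l) = -6 + l
U = -1/153 ≈ -0.0065359
Z(K, m) = (-15 + m)/(K + m) (Z(K, m) = (-9 + (-6 + m))/(m + K) = (-15 + m)/(K + m))
V(M) = M² (V(M) = M*M = M²)
(25323 + V(U))/(40017 + Z(-121, 10)) = (25323 + (-1/153)²)/(40017 + (-15 + 10)/(-121 + 10)) = (25323 + 1/23409)/(40017 - 5/(-111)) = 592786108/(23409*(40017 - 1/111*(-5))) = 592786108/(23409*(40017 + 5/111)) = 592786108/(23409*(4441892/111)) = (592786108/23409)*(111/4441892) = 5483271499/8665020819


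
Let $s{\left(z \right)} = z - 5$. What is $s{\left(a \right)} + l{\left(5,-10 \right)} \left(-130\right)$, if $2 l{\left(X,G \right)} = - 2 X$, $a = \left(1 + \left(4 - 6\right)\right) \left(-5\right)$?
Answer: $650$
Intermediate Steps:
$a = 5$ ($a = \left(1 + \left(4 - 6\right)\right) \left(-5\right) = \left(1 - 2\right) \left(-5\right) = \left(-1\right) \left(-5\right) = 5$)
$s{\left(z \right)} = -5 + z$
$l{\left(X,G \right)} = - X$ ($l{\left(X,G \right)} = \frac{\left(-2\right) X}{2} = - X$)
$s{\left(a \right)} + l{\left(5,-10 \right)} \left(-130\right) = \left(-5 + 5\right) + \left(-1\right) 5 \left(-130\right) = 0 - -650 = 0 + 650 = 650$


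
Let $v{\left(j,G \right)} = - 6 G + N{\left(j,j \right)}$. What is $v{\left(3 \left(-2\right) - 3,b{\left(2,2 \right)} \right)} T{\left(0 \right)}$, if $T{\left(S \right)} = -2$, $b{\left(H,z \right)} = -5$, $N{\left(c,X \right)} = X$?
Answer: $-42$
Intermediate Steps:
$v{\left(j,G \right)} = j - 6 G$ ($v{\left(j,G \right)} = - 6 G + j = j - 6 G$)
$v{\left(3 \left(-2\right) - 3,b{\left(2,2 \right)} \right)} T{\left(0 \right)} = \left(\left(3 \left(-2\right) - 3\right) - -30\right) \left(-2\right) = \left(\left(-6 - 3\right) + 30\right) \left(-2\right) = \left(-9 + 30\right) \left(-2\right) = 21 \left(-2\right) = -42$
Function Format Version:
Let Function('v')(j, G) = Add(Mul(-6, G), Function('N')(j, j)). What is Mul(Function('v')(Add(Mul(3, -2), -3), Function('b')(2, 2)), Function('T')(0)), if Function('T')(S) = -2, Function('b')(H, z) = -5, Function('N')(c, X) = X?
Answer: -42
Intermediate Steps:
Function('v')(j, G) = Add(j, Mul(-6, G)) (Function('v')(j, G) = Add(Mul(-6, G), j) = Add(j, Mul(-6, G)))
Mul(Function('v')(Add(Mul(3, -2), -3), Function('b')(2, 2)), Function('T')(0)) = Mul(Add(Add(Mul(3, -2), -3), Mul(-6, -5)), -2) = Mul(Add(Add(-6, -3), 30), -2) = Mul(Add(-9, 30), -2) = Mul(21, -2) = -42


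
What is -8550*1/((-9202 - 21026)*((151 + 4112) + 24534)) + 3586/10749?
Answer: 173423212307/519819081738 ≈ 0.33362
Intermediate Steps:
-8550*1/((-9202 - 21026)*((151 + 4112) + 24534)) + 3586/10749 = -8550*(-1/(30228*(4263 + 24534))) + 3586*(1/10749) = -8550/((-30228*28797)) + 3586/10749 = -8550/(-870475716) + 3586/10749 = -8550*(-1/870475716) + 3586/10749 = 475/48359762 + 3586/10749 = 173423212307/519819081738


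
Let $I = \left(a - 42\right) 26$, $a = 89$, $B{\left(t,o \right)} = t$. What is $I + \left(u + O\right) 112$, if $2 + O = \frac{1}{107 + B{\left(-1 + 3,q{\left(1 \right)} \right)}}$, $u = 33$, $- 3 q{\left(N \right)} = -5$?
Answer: $\frac{511758}{109} \approx 4695.0$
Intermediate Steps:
$q{\left(N \right)} = \frac{5}{3}$ ($q{\left(N \right)} = \left(- \frac{1}{3}\right) \left(-5\right) = \frac{5}{3}$)
$O = - \frac{217}{109}$ ($O = -2 + \frac{1}{107 + \left(-1 + 3\right)} = -2 + \frac{1}{107 + 2} = -2 + \frac{1}{109} = - \frac{217}{109} \approx -1.9908$)
$I = 1222$ ($I = \left(89 - 42\right) 26 = 47 \cdot 26 = 1222$)
$I + \left(u + O\right) 112 = 1222 + \left(33 - \frac{217}{109}\right) 112 = 1222 + \frac{3380}{109} \cdot 112 = 1222 + \frac{378560}{109} = \frac{511758}{109}$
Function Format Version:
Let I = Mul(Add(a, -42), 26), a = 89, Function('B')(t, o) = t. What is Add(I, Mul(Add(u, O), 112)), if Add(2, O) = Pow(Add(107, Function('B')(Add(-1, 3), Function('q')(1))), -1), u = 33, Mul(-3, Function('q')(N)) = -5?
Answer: Rational(511758, 109) ≈ 4695.0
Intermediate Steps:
Function('q')(N) = Rational(5, 3) (Function('q')(N) = Mul(Rational(-1, 3), -5) = Rational(5, 3))
O = Rational(-217, 109) (O = Add(-2, Pow(Add(107, Add(-1, 3)), -1)) = Add(-2, Pow(Add(107, 2), -1)) = Add(-2, Pow(109, -1)) = Add(-2, Rational(1, 109)) = Rational(-217, 109) ≈ -1.9908)
I = 1222 (I = Mul(Add(89, -42), 26) = Mul(47, 26) = 1222)
Add(I, Mul(Add(u, O), 112)) = Add(1222, Mul(Add(33, Rational(-217, 109)), 112)) = Add(1222, Mul(Rational(3380, 109), 112)) = Add(1222, Rational(378560, 109)) = Rational(511758, 109)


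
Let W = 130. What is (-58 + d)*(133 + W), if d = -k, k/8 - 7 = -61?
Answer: 98362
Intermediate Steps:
k = -432 (k = 56 + 8*(-61) = 56 - 488 = -432)
d = 432 (d = -1*(-432) = 432)
(-58 + d)*(133 + W) = (-58 + 432)*(133 + 130) = 374*263 = 98362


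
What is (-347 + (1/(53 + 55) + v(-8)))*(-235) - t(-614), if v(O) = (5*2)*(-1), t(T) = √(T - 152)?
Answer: 9060425/108 - I*√766 ≈ 83893.0 - 27.677*I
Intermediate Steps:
t(T) = √(-152 + T)
v(O) = -10 (v(O) = 10*(-1) = -10)
(-347 + (1/(53 + 55) + v(-8)))*(-235) - t(-614) = (-347 + (1/(53 + 55) - 10))*(-235) - √(-152 - 614) = (-347 + (1/108 - 10))*(-235) - √(-766) = (-347 + (1/108 - 10))*(-235) - I*√766 = (-347 - 1079/108)*(-235) - I*√766 = -38555/108*(-235) - I*√766 = 9060425/108 - I*√766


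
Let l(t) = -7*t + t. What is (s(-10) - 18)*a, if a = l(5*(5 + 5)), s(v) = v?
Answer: 8400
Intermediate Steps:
l(t) = -6*t
a = -300 (a = -30*(5 + 5) = -30*10 = -6*50 = -300)
(s(-10) - 18)*a = (-10 - 18)*(-300) = -28*(-300) = 8400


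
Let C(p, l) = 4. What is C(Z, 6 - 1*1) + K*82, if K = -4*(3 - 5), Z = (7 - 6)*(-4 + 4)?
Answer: 660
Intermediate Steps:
Z = 0 (Z = 1*0 = 0)
K = 8 (K = -4*(-2) = 8)
C(Z, 6 - 1*1) + K*82 = 4 + 8*82 = 4 + 656 = 660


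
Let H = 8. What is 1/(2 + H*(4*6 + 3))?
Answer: 1/218 ≈ 0.0045872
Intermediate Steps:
1/(2 + H*(4*6 + 3)) = 1/(2 + 8*(4*6 + 3)) = 1/(2 + 8*(24 + 3)) = 1/(2 + 8*27) = 1/(2 + 216) = 1/218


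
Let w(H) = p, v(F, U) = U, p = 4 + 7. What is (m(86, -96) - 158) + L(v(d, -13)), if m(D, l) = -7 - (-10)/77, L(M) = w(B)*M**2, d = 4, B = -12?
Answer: 130448/77 ≈ 1694.1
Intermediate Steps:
p = 11
w(H) = 11
L(M) = 11*M**2
m(D, l) = -529/77 (m(D, l) = -7 - (-10)/77 = -7 - 1*(-10/77) = -7 + 10/77 = -529/77)
(m(86, -96) - 158) + L(v(d, -13)) = (-529/77 - 158) + 11*(-13)**2 = -12695/77 + 11*169 = -12695/77 + 1859 = 130448/77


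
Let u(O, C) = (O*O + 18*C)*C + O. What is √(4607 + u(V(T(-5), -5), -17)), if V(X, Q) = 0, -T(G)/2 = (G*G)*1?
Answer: √9809 ≈ 99.040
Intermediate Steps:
T(G) = -2*G² (T(G) = -2*G*G = -2*G²)
u(O, C) = O + C*(O² + 18*C) (u(O, C) = (O² + 18*C)*C + O = C*(O² + 18*C) + O = O + C*(O² + 18*C))
√(4607 + u(V(T(-5), -5), -17)) = √(4607 + (0 + 18*(-17)² - 17*0²)) = √(4607 + (0 + 18*289 - 17*0)) = √(4607 + (0 + 5202 + 0)) = √(4607 + 5202) = √9809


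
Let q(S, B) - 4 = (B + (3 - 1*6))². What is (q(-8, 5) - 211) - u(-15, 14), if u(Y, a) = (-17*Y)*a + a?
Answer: -3787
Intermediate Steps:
q(S, B) = 4 + (-3 + B)² (q(S, B) = 4 + (B + (3 - 1*6))² = 4 + (B + (3 - 6))² = 4 + (B - 3)² = 4 + (-3 + B)²)
u(Y, a) = a - 17*Y*a (u(Y, a) = -17*Y*a + a = a - 17*Y*a)
(q(-8, 5) - 211) - u(-15, 14) = ((4 + (-3 + 5)²) - 211) - 14*(1 - 17*(-15)) = ((4 + 2²) - 211) - 14*(1 + 255) = ((4 + 4) - 211) - 14*256 = (8 - 211) - 1*3584 = -203 - 3584 = -3787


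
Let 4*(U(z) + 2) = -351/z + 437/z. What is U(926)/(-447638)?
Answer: 3661/829025576 ≈ 4.4160e-6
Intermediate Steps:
U(z) = -2 + 43/(2*z) (U(z) = -2 + (-351/z + 437/z)/4 = -2 + (86/z)/4 = -2 + 43/(2*z))
U(926)/(-447638) = (-2 + (43/2)/926)/(-447638) = (-2 + (43/2)*(1/926))*(-1/447638) = (-2 + 43/1852)*(-1/447638) = -3661/1852*(-1/447638) = 3661/829025576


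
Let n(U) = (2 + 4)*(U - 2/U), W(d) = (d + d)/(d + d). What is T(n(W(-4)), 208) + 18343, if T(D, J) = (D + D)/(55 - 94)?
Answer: 238463/13 ≈ 18343.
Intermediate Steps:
W(d) = 1 (W(d) = (2*d)/((2*d)) = (2*d)*(1/(2*d)) = 1)
n(U) = -12/U + 6*U (n(U) = 6*(U - 2/U) = -12/U + 6*U)
T(D, J) = -2*D/39 (T(D, J) = (2*D)/(-39) = (2*D)*(-1/39) = -2*D/39)
T(n(W(-4)), 208) + 18343 = -2*(-12/1 + 6*1)/39 + 18343 = -2*(-12*1 + 6)/39 + 18343 = -2*(-12 + 6)/39 + 18343 = -2/39*(-6) + 18343 = 4/13 + 18343 = 238463/13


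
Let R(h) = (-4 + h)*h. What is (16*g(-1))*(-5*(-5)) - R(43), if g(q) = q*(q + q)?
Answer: -877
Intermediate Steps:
g(q) = 2*q² (g(q) = q*(2*q) = 2*q²)
R(h) = h*(-4 + h)
(16*g(-1))*(-5*(-5)) - R(43) = (16*(2*(-1)²))*(-5*(-5)) - 43*(-4 + 43) = (16*(2*1))*25 - 43*39 = (16*2)*25 - 1*1677 = 32*25 - 1677 = 800 - 1677 = -877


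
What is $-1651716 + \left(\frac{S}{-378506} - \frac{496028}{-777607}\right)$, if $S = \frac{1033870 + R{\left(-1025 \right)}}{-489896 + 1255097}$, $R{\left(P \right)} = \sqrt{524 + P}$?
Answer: $- \frac{186000311258076995059697}{112610390097786771} - \frac{i \sqrt{501}}{289633169706} \approx -1.6517 \cdot 10^{6} - 7.7281 \cdot 10^{-11} i$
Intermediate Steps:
$S = \frac{1033870}{765201} + \frac{i \sqrt{501}}{765201}$ ($S = \frac{1033870 + \sqrt{524 - 1025}}{-489896 + 1255097} = \frac{1033870 + \sqrt{-501}}{765201} = \left(1033870 + i \sqrt{501}\right) \frac{1}{765201} = \frac{1033870}{765201} + \frac{i \sqrt{501}}{765201} \approx 1.3511 + 2.9251 \cdot 10^{-5} i$)
$-1651716 + \left(\frac{S}{-378506} - \frac{496028}{-777607}\right) = -1651716 + \left(\frac{\frac{1033870}{765201} + \frac{i \sqrt{501}}{765201}}{-378506} - \frac{496028}{-777607}\right) = -1651716 + \left(\left(\frac{1033870}{765201} + \frac{i \sqrt{501}}{765201}\right) \left(- \frac{1}{378506}\right) - - \frac{496028}{777607}\right) = -1651716 + \left(\left(- \frac{516935}{144816584853} - \frac{i \sqrt{501}}{289633169706}\right) + \frac{496028}{777607}\right) = -1651716 + \left(\frac{71832678979189339}{112610390097786771} - \frac{i \sqrt{501}}{289633169706}\right) = - \frac{186000311258076995059697}{112610390097786771} - \frac{i \sqrt{501}}{289633169706}$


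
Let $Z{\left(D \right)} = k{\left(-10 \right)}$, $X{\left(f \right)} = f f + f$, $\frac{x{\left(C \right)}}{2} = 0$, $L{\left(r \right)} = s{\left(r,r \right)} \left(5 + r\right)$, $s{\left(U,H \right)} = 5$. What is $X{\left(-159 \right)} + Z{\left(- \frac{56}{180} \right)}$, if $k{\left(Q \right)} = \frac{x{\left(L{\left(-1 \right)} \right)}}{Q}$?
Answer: $25122$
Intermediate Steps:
$L{\left(r \right)} = 25 + 5 r$ ($L{\left(r \right)} = 5 \left(5 + r\right) = 25 + 5 r$)
$x{\left(C \right)} = 0$ ($x{\left(C \right)} = 2 \cdot 0 = 0$)
$X{\left(f \right)} = f + f^{2}$ ($X{\left(f \right)} = f^{2} + f = f + f^{2}$)
$k{\left(Q \right)} = 0$ ($k{\left(Q \right)} = \frac{0}{Q} = 0$)
$Z{\left(D \right)} = 0$
$X{\left(-159 \right)} + Z{\left(- \frac{56}{180} \right)} = - 159 \left(1 - 159\right) + 0 = \left(-159\right) \left(-158\right) + 0 = 25122 + 0 = 25122$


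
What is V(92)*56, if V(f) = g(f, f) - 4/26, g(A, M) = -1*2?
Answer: -1568/13 ≈ -120.62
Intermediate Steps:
g(A, M) = -2
V(f) = -28/13 (V(f) = -2 - 4/26 = -2 - 1*2/13 = -2 - 2/13 = -28/13)
V(92)*56 = -28/13*56 = -1568/13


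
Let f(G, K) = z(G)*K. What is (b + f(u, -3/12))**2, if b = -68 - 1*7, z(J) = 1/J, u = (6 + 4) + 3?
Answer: 15217801/2704 ≈ 5627.9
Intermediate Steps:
u = 13 (u = 10 + 3 = 13)
z(J) = 1/J
b = -75 (b = -68 - 7 = -75)
f(G, K) = K/G
(b + f(u, -3/12))**2 = (-75 - 3/12/13)**2 = (-75 - 3*1/12*(1/13))**2 = (-75 - 1/4*1/13)**2 = (-75 - 1/52)**2 = (-3901/52)**2 = 15217801/2704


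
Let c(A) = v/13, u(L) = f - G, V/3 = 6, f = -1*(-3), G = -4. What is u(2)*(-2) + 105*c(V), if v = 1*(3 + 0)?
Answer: 133/13 ≈ 10.231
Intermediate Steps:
f = 3
V = 18 (V = 3*6 = 18)
v = 3 (v = 1*3 = 3)
u(L) = 7 (u(L) = 3 - 1*(-4) = 3 + 4 = 7)
c(A) = 3/13
u(2)*(-2) + 105*c(V) = 7*(-2) + 105*(3/13) = -14 + 315/13 = 133/13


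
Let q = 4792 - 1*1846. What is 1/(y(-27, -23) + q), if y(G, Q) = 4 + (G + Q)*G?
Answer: 1/4300 ≈ 0.00023256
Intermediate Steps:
y(G, Q) = 4 + G*(G + Q)
q = 2946 (q = 4792 - 1846 = 2946)
1/(y(-27, -23) + q) = 1/((4 + (-27)² - 27*(-23)) + 2946) = 1/((4 + 729 + 621) + 2946) = 1/(1354 + 2946) = 1/4300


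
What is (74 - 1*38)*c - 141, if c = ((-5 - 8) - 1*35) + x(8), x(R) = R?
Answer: -1581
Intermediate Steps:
c = -40 (c = ((-5 - 8) - 1*35) + 8 = (-13 - 35) + 8 = -48 + 8 = -40)
(74 - 1*38)*c - 141 = (74 - 1*38)*(-40) - 141 = (74 - 38)*(-40) - 141 = 36*(-40) - 141 = -1440 - 141 = -1581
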